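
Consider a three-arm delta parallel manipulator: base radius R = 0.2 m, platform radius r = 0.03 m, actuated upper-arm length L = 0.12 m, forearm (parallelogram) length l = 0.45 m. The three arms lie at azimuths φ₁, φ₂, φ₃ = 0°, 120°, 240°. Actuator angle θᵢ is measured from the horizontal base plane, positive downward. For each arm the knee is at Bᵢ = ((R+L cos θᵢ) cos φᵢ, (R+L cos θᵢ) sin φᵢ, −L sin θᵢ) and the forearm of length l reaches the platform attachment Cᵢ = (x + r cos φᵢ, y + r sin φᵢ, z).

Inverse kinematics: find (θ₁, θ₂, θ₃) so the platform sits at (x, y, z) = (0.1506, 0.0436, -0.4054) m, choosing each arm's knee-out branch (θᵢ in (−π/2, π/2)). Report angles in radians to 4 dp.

θ₁ = -0.1745, θ₂ = 0.8725, θ₃ = 1.2215

φ1=0.0° → target in arm frame (0.1506, 0.0436)
  A=0.0194, B=-0.4054, C=(l²−L²−A²−y'²−z²)/(2L)=0.0895
  γ=atan2(-0.4054,0.0194)=-1.5230;  ψ=arccos(0.2205)=1.3485;  θ1=γ+ψ≈-0.1745
φ2=120.0° → target in arm frame (-0.0375, -0.1522)
  A=0.2075, B=-0.4054, C=(l²−L²−A²−y'²−z²)/(2L)=-0.1771
  γ=atan2(-0.4054,0.2075)=-1.0976;  ψ=arccos(-0.3888)=1.9701;  θ2=γ+ψ≈0.8725
φ3=240.0° → target in arm frame (-0.1131, 0.1086)
  A=0.2831, B=-0.4054, C=(l²−L²−A²−y'²−z²)/(2L)=-0.2840
  γ=atan2(-0.4054,0.2831)=-0.9613;  ψ=arccos(-0.5745)=2.1828;  θ3=γ+ψ≈1.2215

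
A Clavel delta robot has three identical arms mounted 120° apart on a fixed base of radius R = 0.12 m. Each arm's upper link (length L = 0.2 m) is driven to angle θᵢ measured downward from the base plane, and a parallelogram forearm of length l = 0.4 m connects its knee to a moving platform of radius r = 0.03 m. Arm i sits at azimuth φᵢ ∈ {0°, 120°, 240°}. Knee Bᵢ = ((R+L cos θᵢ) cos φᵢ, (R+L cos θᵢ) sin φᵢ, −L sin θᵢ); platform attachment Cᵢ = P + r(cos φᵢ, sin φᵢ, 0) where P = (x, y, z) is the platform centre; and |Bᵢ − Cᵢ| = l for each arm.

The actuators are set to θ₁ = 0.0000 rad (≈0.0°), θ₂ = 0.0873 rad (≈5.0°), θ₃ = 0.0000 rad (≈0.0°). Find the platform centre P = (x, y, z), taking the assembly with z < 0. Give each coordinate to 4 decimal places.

S1 = (0.2900·cos0.0°, 0.2900·sin0.0°, 0.0000) = (0.2900, 0.0000, 0.0000)
S2 = (0.2892·cos120.0°, 0.2892·sin120.0°, -0.0174) = (-0.1446, 0.2505, -0.0174)
φ3=240.0°: virtual centre (-0.1450, -0.2511, 0.0000), radius l
subtract pairs → two planes through P
plane₁₂: -0.8692x+0.5010y+-0.0349z = -0.0001
Cramer: x(z) = 0.0001-0.0201z;  y(z) = -0.0001+0.0348z
sphere 1 gives Az²+Bz+C=0 with A=1.0016, B=0.0116, C=-0.0759;  B²−4AC=0.3044;  roots -0.2812, 0.2696;  negative root z = -0.2812
x = 0.0057, y = -0.0099

(0.0057, -0.0099, -0.2812)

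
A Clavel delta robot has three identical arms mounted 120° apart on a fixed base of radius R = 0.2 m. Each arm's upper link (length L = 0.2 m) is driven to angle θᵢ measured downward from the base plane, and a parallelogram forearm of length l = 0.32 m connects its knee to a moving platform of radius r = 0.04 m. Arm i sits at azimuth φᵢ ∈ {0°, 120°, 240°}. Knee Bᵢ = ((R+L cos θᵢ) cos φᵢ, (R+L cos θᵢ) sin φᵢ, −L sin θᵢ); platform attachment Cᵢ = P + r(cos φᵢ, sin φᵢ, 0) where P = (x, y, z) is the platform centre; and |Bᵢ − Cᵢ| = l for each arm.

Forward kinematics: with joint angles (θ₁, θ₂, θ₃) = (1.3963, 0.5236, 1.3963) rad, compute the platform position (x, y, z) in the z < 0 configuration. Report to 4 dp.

(-0.0648, 0.1122, -0.3468)

arm 1 at φ=0.0°: ρ1 = 0.1947;  O1 = (0.1947, 0.0000, -0.1970)
O2 = (0.3332·cos120.0°, 0.3332·sin120.0°, -0.1000) = (-0.1666, 0.2886, -0.1000)
O3 = (0.1947·cos240.0°, 0.1947·sin240.0°, -0.1970) = (-0.0974, -0.1686, -0.1970)
eliminate P² terms by subtracting sphere 1 from 2 and 3
[-0.7226 0.5771 0.1939]·P = 0.0443;  [-0.5842 -0.3373 0.0000]·P = 0.0000
Cramer: x(z) = -0.0257+0.1126z;  y(z) = 0.0446-0.1950z
sphere 1 gives Az²+Bz+C=0 with A=1.0507, B=0.3269, C=-0.0130;  B²−4AC=0.1616;  roots -0.3468, 0.0357;  negative root z = -0.3468
x = -0.0648, y = 0.1122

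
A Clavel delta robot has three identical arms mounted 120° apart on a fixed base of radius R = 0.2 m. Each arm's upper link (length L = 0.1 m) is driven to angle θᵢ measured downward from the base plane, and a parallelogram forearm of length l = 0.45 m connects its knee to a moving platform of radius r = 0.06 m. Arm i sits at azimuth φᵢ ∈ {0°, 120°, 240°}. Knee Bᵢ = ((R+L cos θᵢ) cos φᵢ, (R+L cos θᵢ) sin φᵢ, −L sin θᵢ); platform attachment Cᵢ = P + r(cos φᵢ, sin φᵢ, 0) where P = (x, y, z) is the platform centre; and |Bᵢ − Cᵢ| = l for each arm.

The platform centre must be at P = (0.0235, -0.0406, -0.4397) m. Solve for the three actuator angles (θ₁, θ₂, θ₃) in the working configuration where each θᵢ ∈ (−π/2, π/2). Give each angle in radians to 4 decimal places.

φ1=0.0° → target in arm frame (0.0235, -0.0406)
  e−x'=0.1165;  (l²−L²−(e−x')²−y'²−z²)/2L = -0.0803
  √(A²+B²)=0.4549;  θ1 = -1.3118+1.7482 ≈ 0.4364
arm 2 (φ=120.0°): x'=-0.0469, y'=-0.0001
  A=0.1869, B=-0.4397, C=(l²−L²−A²−y'²−z²)/(2L)=-0.1789
  θ2 = atan2(B,A) + arccos(C/0.4778) = 0.7856
φ3=240.0° → target in arm frame (0.0234, 0.0407)
  e−x'=0.1166;  (l²−L²−(e−x')²−y'²−z²)/2L = -0.0804
  θ3 = atan2(B,A) + arccos(C/0.4549) = 0.4369

θ₁ = 0.4364, θ₂ = 0.7856, θ₃ = 0.4369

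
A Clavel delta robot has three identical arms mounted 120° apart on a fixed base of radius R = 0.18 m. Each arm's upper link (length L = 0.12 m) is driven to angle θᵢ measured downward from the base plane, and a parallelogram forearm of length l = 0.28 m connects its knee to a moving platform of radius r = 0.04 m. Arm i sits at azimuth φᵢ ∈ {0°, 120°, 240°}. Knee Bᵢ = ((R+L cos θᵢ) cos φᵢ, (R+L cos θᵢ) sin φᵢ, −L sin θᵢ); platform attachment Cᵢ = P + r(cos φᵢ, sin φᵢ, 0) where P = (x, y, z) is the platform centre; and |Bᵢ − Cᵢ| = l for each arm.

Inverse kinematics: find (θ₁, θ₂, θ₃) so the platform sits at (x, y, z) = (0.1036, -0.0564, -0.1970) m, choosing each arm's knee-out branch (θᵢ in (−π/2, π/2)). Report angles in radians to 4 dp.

rotate P by −φ1: (0.1036, -0.0564, -0.1970)
  e−x'=0.0364;  (l²−L²−(e−x')²−y'²−z²)/2L = 0.0862
  √(A²+B²)=0.2003;  θ1 = -1.3881+1.1261 ≈ -0.2620
φ2=120.0° → target in arm frame (-0.1006, -0.0615)
  e−x'=0.2406;  (l²−L²−(e−x')²−y'²−z²)/2L = -0.1521
  √(A²+B²)=0.3110;  θ2 = -0.6860+2.0818 ≈ 1.3958
rotate P by −φ3: (-0.0030, 0.1179, -0.1970)
  e−x'=0.1430;  (l²−L²−(e−x')²−y'²−z²)/2L = -0.0381
  θ3 = atan2(B,A) + arccos(C/0.2434) = 0.7850

θ₁ = -0.2620, θ₂ = 1.3958, θ₃ = 0.7850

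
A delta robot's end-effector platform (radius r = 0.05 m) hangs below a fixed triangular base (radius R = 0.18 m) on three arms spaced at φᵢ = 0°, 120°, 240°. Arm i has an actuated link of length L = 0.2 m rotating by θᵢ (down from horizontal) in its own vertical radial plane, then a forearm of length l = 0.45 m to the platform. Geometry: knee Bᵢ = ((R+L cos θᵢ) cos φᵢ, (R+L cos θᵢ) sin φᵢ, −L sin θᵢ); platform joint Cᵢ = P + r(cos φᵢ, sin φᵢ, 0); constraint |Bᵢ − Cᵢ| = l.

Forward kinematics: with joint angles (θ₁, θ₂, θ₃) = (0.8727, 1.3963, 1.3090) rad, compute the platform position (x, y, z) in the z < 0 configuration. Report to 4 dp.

(0.1022, -0.0175, -0.5748)

φ1=0.0°: virtual centre (0.2586, 0.0000, -0.1532), radius l
arm 2 at φ=120.0°: ρ2 = 0.1647;  S2 = (-0.0824, 0.1427, -0.1970)
arm 3 at φ=240.0°: ρ3 = 0.1818;  S3 = (-0.0909, -0.1574, -0.1932)
eliminate P² terms by subtracting sphere 1 from 2 and 3
[-0.6818 0.2853 -0.0875]·P = -0.0244;  [-0.6989 -0.3148 -0.0799]·P = -0.0200
Cramer: x(z) = 0.0323-0.1216z;  y(z) = -0.0083+0.0160z
sphere 1 gives Az²+Bz+C=0 with A=1.0150, B=0.3612, C=-0.1278;  B²−4AC=0.6492;  roots -0.5748, 0.2190;  negative root z = -0.5748
x = 0.1022, y = -0.0175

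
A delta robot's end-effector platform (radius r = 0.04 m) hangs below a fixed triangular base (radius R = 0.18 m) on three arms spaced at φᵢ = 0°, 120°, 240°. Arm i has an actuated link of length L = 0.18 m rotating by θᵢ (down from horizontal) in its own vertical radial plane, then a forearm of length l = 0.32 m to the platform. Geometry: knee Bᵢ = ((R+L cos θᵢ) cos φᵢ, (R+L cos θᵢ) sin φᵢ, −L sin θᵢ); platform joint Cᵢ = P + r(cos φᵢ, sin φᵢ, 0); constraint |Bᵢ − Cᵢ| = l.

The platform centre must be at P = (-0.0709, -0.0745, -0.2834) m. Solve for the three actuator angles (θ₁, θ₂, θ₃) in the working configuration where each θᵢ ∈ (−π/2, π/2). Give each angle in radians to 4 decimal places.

arm 1 (φ=0.0°): x'=-0.0709, y'=-0.0745
  e−x'=0.2109;  (l²−L²−(e−x')²−y'²−z²)/2L = -0.1676
  γ=atan2(-0.2834,0.2109)=-0.9310;  ψ=arccos(-0.4745)=2.0652;  θ1=γ+ψ≈1.1342
arm 2 (φ=120.0°): x'=-0.0291, y'=0.0987
  A cos θ + B sin θ = C:  0.1691·cos θ + -0.2834·sin θ = -0.1351
  √(A²+B²)=0.3300;  θ2 = -1.0329+1.9925 ≈ 0.9596
arm 3 (φ=240.0°): x'=0.1000, y'=-0.0242
  e−x'=0.0400;  (l²−L²−(e−x')²−y'²−z²)/2L = -0.0347
  γ=atan2(-0.2834,0.0400)=-1.4305;  ψ=arccos(-0.1213)=1.6924;  θ3=γ+ψ≈0.2620

θ₁ = 1.1342, θ₂ = 0.9596, θ₃ = 0.2620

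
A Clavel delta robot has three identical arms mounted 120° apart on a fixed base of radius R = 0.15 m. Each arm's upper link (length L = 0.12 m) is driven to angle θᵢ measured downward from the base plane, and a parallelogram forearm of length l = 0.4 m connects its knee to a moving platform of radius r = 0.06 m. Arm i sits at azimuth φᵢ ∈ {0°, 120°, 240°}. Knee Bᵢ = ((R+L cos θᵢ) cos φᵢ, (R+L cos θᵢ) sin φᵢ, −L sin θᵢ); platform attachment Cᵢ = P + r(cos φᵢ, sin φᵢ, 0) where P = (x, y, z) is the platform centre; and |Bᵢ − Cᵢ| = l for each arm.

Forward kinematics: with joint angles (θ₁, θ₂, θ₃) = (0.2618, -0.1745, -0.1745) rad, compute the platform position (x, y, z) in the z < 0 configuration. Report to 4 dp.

φ1=0.0°: virtual centre (0.2059, 0.0000, -0.0311), radius l
φ2=120.0°: virtual centre (-0.1041, 0.1803, 0.0208), radius l
arm 3 at φ=240.0°: (R−r)+L cos θ3 = 0.2082;  O3 = (-0.1041, -0.1803, 0.0208)
|O₂|²−|O₁|² = 0.0004;  |O₃|²−|O₁|² = 0.0004
linear system: -0.6200x+0.3606y = 0.0004−0.1038z; -0.6200x+-0.3606y = 0.0004−0.1038z
Cramer: x(z) = -0.0007+0.1674z;  y(z) = 0.0000-0.0000z
into |P−O₁|² = l²: 1.0280z² + -0.0070z + -0.1164 = 0;  Δ = 0.4786;  z = -0.3330 or 0.3399 → z<0 root = -0.3330
x = -0.0564, y = 0.0000

(-0.0564, 0.0000, -0.3330)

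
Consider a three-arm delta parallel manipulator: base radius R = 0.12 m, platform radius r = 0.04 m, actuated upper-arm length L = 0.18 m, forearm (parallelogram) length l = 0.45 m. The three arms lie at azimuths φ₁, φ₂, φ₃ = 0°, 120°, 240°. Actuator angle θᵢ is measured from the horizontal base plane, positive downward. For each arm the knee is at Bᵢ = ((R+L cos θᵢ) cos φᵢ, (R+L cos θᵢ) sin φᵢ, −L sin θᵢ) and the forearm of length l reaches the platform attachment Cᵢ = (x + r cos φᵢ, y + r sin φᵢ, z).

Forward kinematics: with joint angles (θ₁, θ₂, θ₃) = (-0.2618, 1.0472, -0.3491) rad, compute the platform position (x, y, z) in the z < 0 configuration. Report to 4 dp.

S1 = (0.2539·cos0.0°, 0.2539·sin0.0°, 0.0466) = (0.2539, 0.0000, 0.0466)
arm 2 at φ=120.0°: ρ2 = 0.1700;  S2 = (-0.0850, 0.1472, -0.1559)
S3 = (0.2491·cos240.0°, 0.2491·sin240.0°, 0.0616) = (-0.1246, -0.2158, 0.0616)
|S₂|²−|S₁|² = -0.0134;  |S₃|²−|S₁|² = -0.0008
[-0.6777 0.2944 -0.4049]·P = -0.0134;  [-0.7569 -0.4315 0.0300]·P = -0.0008
Cramer: x(z) = 0.0117-0.3220z;  y(z) = -0.0187+0.6342z
into |P−S₁|² = l²: 1.5058z² + 0.0391z + -0.1413 = 0;  Δ = 0.8527;  z = -0.3196 or 0.2937 → z<0 root = -0.3196
x = 0.1146, y = -0.2214

(0.1146, -0.2214, -0.3196)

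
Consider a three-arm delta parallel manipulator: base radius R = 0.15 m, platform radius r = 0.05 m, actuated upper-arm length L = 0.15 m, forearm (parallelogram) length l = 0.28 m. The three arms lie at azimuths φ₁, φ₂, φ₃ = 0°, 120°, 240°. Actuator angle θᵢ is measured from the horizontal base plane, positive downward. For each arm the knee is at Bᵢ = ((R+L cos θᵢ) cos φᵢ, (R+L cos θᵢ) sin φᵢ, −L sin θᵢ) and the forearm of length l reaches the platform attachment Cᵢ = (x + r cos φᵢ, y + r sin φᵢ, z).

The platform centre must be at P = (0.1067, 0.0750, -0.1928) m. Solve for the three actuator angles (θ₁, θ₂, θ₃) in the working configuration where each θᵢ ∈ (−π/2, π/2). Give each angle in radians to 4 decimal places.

θ₁ = -0.2623, θ₂ = 0.5237, θ₃ = 1.2216

φ1=0.0° → target in arm frame (0.1067, 0.0750)
  e−x'=-0.0067;  (l²−L²−(e−x')²−y'²−z²)/2L = 0.0435
  γ=atan2(-0.1928,-0.0067)=-1.6055;  ψ=arccos(0.2256)=1.3432;  θ1=γ+ψ≈-0.2623
φ2=120.0° → target in arm frame (0.0116, -0.1299)
  A=0.0884, B=-0.1928, C=(l²−L²−A²−y'²−z²)/(2L)=-0.0199
  γ=atan2(-0.1928,0.0884)=-1.1409;  ψ=arccos(-0.0937)=1.6646;  θ2=γ+ψ≈0.5237
φ3=240.0° → target in arm frame (-0.1183, 0.0549)
  A cos θ + B sin θ = C:  0.2183·cos θ + -0.1928·sin θ = -0.1065
  √(A²+B²)=0.2913;  θ3 = -0.7234+1.9450 ≈ 1.2216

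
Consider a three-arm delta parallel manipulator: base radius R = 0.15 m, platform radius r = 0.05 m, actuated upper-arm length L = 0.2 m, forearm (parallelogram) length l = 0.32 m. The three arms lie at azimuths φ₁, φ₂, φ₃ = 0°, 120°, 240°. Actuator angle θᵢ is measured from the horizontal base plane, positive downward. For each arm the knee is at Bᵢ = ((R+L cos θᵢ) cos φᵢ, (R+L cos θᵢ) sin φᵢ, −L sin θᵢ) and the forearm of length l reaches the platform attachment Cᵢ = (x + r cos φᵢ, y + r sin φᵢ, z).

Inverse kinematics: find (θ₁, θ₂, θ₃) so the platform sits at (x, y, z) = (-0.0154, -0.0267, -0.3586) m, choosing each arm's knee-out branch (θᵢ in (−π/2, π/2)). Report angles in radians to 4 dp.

θ₁ = 0.8728, θ₂ = 0.8729, θ₃ = 0.6979

φ1=0.0° → target in arm frame (-0.0154, -0.0267)
  A=0.1154, B=-0.3586, C=(l²−L²−A²−y'²−z²)/(2L)=-0.2006
  γ=atan2(-0.3586,0.1154)=-1.2595;  ψ=arccos(-0.5324)=2.1322;  θ1=γ+ψ≈0.8728
rotate P by −φ2: (-0.0154, 0.0267, -0.3586)
  A=0.1154, B=-0.3586, C=(l²−L²−A²−y'²−z²)/(2L)=-0.2006
  γ=atan2(-0.3586,0.1154)=-1.2594;  ψ=arccos(-0.5324)=2.1323;  θ2=γ+ψ≈0.8729
rotate P by −φ3: (0.0308, 0.0000, -0.3586)
  e−x'=0.0692;  (l²−L²−(e−x')²−y'²−z²)/2L = -0.1774
  γ=atan2(-0.3586,0.0692)=-1.3802;  ψ=arccos(-0.4859)=2.0782;  θ3=γ+ψ≈0.6979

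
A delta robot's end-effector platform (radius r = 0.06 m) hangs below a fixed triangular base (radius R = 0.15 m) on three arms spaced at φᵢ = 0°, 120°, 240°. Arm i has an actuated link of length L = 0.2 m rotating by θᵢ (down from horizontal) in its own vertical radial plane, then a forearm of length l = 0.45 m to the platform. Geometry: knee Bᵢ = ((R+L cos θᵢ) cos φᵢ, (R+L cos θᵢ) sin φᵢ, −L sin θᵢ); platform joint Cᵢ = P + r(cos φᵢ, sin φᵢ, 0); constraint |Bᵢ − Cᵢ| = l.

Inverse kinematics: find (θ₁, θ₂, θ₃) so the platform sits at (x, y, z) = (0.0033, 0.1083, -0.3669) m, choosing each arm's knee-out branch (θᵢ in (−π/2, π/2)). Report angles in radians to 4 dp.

θ₁ = 0.1747, θ₂ = -0.1745, θ₃ = 0.5236

arm 1 (φ=0.0°): x'=0.0033, y'=0.1083
  e−x'=0.0867;  (l²−L²−(e−x')²−y'²−z²)/2L = 0.0216
  θ1 = atan2(B,A) + arccos(C/0.3770) = 0.1747
φ2=120.0° → target in arm frame (0.0921, -0.0570)
  e−x'=-0.0021;  (l²−L²−(e−x')²−y'²−z²)/2L = 0.0616
  θ2 = atan2(B,A) + arccos(C/0.3669) = -0.1745
φ3=240.0° → target in arm frame (-0.0954, -0.0513)
  A=0.1854, B=-0.3669, C=(l²−L²−A²−y'²−z²)/(2L)=-0.0228
  γ=atan2(-0.3669,0.1854)=-1.1028;  ψ=arccos(-0.0556)=1.6264;  θ3=γ+ψ≈0.5236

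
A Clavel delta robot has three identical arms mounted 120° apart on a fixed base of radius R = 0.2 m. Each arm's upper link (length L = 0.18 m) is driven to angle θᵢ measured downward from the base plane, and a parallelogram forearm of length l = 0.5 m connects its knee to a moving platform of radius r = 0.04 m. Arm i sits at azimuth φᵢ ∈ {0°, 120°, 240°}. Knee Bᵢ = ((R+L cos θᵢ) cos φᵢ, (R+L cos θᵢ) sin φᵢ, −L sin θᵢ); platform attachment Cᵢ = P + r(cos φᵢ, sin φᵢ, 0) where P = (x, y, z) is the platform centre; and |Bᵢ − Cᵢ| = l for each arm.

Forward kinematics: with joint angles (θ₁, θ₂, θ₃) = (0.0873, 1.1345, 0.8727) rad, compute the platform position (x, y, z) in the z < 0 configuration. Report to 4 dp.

O1 = (0.3393·cos0.0°, 0.3393·sin0.0°, -0.0157) = (0.3393, 0.0000, -0.0157)
O2 = (0.2361·cos120.0°, 0.2361·sin120.0°, -0.1631) = (-0.1180, 0.2044, -0.1631)
O3 = (0.2757·cos240.0°, 0.2757·sin240.0°, -0.1379) = (-0.1378, -0.2388, -0.1379)
eliminate P² terms by subtracting sphere 1 from 2 and 3
[-0.9147 0.4089 -0.2949]·P = -0.0330;  [-0.9543 -0.4775 -0.2444]·P = -0.0204
Cramer: x(z) = 0.0291-0.2911z;  y(z) = -0.0156+0.0700z
sphere 1 gives Az²+Bz+C=0 with A=1.0896, B=0.2098, C=-0.1533;  B²−4AC=0.7122;  roots -0.4835, 0.2910;  negative root z = -0.4835
x = 0.1699, y = -0.0494

(0.1699, -0.0494, -0.4835)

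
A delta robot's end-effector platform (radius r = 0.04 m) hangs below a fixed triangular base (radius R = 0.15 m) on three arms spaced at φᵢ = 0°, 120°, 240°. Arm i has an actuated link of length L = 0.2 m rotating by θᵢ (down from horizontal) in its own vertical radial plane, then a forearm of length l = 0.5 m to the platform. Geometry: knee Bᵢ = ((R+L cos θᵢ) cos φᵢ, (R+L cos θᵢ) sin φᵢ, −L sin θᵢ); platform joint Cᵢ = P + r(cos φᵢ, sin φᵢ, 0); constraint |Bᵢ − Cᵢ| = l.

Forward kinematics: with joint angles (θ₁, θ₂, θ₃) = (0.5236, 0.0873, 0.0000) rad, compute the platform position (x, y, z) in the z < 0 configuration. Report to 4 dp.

O1 = (0.2832·cos0.0°, 0.2832·sin0.0°, -0.1000) = (0.2832, 0.0000, -0.1000)
arm 2 at φ=120.0°: e+L cos θ2 = 0.3092;  O2 = (-0.1546, 0.2678, -0.0174)
φ3=240.0°: virtual centre (-0.1550, -0.2685, 0.0000), radius l
|O₂|²−|O₁|² = 0.0057;  |O₃|²−|O₁|² = 0.0059
linear system: -0.8756x+0.5356y = 0.0057−0.1651z; -0.8764x+-0.5369y = 0.0059−0.2000z
Cramer: x(z) = -0.0066+0.2084z;  y(z) = -0.0002+0.0324z
quadratic in z: (1.0445)z²+(0.0792)z+(-0.1560)=0, √Δ=0.8112 → z ∈ {-0.4262, 0.3504}; z = -0.4262 (taking z<0)
x = -0.0954, y = -0.0139

(-0.0954, -0.0139, -0.4262)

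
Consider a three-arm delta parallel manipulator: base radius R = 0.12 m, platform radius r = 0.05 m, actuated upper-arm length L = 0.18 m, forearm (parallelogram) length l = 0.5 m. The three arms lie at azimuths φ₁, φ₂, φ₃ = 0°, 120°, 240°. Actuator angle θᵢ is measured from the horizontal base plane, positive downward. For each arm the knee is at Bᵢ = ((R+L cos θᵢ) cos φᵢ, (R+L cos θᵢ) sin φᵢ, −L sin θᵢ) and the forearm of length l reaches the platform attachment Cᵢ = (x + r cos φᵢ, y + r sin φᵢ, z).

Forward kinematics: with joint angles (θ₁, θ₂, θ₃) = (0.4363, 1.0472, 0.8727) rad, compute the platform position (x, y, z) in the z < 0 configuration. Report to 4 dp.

S1 = (0.2331·cos0.0°, 0.2331·sin0.0°, -0.0761) = (0.2331, 0.0000, -0.0761)
φ2=120.0°: virtual centre (-0.0800, 0.1386, -0.1559), radius l
S3 = (0.1857·cos240.0°, 0.1857·sin240.0°, -0.1379) = (-0.0928, -0.1608, -0.1379)
|S₂|²−|S₁|² = -0.0102;  |S₃|²−|S₁|² = -0.0066
[-0.6263 0.2771 -0.1596]·P = -0.0102;  [-0.6520 -0.3216 -0.1237]·P = -0.0066
Cramer: x(z) = 0.0134-0.2241z;  y(z) = -0.0066+0.0697z
into |P−S₁|² = l²: 1.0551z² + 0.2497z + -0.1959 = 0;  Δ = 0.8891;  z = -0.5652 or 0.3285 → z<0 root = -0.5652
x = 0.1401, y = -0.0460

(0.1401, -0.0460, -0.5652)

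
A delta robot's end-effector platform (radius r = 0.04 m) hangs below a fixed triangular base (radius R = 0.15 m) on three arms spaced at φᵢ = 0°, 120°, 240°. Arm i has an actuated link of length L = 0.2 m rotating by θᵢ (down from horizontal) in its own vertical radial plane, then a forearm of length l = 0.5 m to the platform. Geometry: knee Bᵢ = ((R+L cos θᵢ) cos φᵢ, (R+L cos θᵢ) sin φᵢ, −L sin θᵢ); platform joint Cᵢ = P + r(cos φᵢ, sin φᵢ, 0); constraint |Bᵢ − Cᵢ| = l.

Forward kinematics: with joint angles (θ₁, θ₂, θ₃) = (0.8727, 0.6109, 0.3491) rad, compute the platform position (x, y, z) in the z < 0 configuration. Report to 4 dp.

(-0.0964, -0.0517, -0.5208)

arm 1 at φ=0.0°: e+L cos θ1 = 0.2386;  S1 = (0.2386, 0.0000, -0.1532)
S2 = (0.2738·cos120.0°, 0.2738·sin120.0°, -0.1147) = (-0.1369, 0.2371, -0.1147)
arm 3 at φ=240.0°: e+L cos θ3 = 0.2979;  S3 = (-0.1490, -0.2580, -0.0684)
eliminate P² terms by subtracting sphere 1 from 2 and 3
[-0.7509 0.4743 0.0770]·P = 0.0078;  [-0.7750 -0.5160 0.1696]·P = 0.0131
det = 0.7551;  x = -0.0135+0.1591z,  y = -0.0050+0.0897z
sphere 1 gives Az²+Bz+C=0 with A=1.0334, B=0.2253, C=-0.1630;  B²−4AC=0.7244;  roots -0.5208, 0.3028;  negative root z = -0.5208
x = -0.0964, y = -0.0517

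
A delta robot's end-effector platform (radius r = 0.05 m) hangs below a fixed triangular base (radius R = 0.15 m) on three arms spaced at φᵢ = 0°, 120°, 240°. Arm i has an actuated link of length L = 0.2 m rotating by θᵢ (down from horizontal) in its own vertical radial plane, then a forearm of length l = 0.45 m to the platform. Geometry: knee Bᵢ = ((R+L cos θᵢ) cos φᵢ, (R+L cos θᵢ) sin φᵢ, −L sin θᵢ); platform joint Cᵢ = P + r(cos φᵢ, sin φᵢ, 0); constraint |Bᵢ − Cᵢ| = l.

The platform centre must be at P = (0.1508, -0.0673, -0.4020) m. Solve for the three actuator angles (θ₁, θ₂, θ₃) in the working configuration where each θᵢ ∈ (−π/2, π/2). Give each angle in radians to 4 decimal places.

θ₁ = -0.0874, θ₂ = 0.8727, θ₃ = 0.5234

φ1=0.0° → target in arm frame (0.1508, -0.0673)
  e−x'=-0.0508;  (l²−L²−(e−x')²−y'²−z²)/2L = -0.0155
  θ1 = atan2(B,A) + arccos(C/0.4052) = -0.0874
arm 2 (φ=120.0°): x'=-0.1337, y'=-0.0969
  e−x'=0.2337;  (l²−L²−(e−x')²−y'²−z²)/2L = -0.1578
  √(A²+B²)=0.4650;  θ2 = -1.0442+1.9170 ≈ 0.8727
arm 3 (φ=240.0°): x'=-0.0171, y'=0.1642
  A=0.1171, B=-0.4020, C=(l²−L²−A²−y'²−z²)/(2L)=-0.0995
  √(A²+B²)=0.4187;  θ3 = -1.2873+1.8107 ≈ 0.5234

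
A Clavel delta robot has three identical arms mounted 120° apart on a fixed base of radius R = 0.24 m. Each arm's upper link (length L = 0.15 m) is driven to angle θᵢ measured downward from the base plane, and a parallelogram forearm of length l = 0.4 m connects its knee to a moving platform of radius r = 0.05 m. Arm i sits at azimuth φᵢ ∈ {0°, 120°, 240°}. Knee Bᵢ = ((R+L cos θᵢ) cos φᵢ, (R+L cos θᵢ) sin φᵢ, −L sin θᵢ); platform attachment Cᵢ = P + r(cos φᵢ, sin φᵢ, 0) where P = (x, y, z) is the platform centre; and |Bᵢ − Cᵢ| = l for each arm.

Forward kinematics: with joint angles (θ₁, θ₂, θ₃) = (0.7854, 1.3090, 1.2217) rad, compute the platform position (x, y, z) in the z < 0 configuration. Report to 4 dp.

arm 1 at φ=0.0°: ρ1 = 0.2961;  centre 1 = (0.2961, 0.0000, -0.1061)
arm 2 at φ=120.0°: ρ2 = 0.2288;  centre 2 = (-0.1144, 0.1982, -0.1449)
centre 3 = (0.2413·cos240.0°, 0.2413·sin240.0°, -0.1410) = (-0.1207, -0.2090, -0.1410)
subtract pairs → two planes through P
linear system: -0.8210x+0.3963y = -0.0256−-0.0776z; -0.8334x+-0.4180y = -0.0208−-0.0698z
Cramer: x(z) = 0.0281-0.0893z;  y(z) = -0.0063+0.0110z
into |P−centre ₁|² = l²: 1.0081z² + 0.2598z + -0.0769 = 0;  Δ = 0.3776;  z = -0.4337 or 0.1759 → z<0 root = -0.4337
x = 0.0668, y = -0.0110

(0.0668, -0.0110, -0.4337)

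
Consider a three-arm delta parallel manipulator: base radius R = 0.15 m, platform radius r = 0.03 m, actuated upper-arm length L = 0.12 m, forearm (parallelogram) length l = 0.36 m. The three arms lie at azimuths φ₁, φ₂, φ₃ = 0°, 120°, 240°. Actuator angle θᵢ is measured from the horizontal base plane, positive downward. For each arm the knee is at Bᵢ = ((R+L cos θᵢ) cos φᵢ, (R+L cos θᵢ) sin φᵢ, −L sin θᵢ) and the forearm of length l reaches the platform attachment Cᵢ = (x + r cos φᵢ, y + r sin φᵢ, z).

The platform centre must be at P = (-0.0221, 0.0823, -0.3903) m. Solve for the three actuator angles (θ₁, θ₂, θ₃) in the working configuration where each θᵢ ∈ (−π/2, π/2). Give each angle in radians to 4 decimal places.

θ₁ = 1.0476, θ₂ = 0.5240, θ₃ = 1.2220

φ1=0.0° → target in arm frame (-0.0221, 0.0823)
  A=0.1421, B=-0.3903, C=(l²−L²−A²−y'²−z²)/(2L)=-0.2671
  θ1 = atan2(B,A) + arccos(C/0.4154) = 1.0476
rotate P by −φ2: (0.0823, -0.0220, -0.3903)
  A cos θ + B sin θ = C:  0.0377·cos θ + -0.3903·sin θ = -0.1627
  √(A²+B²)=0.3921;  θ2 = -1.4746+1.9985 ≈ 0.5240
arm 3 (φ=240.0°): x'=-0.0602, y'=-0.0603
  e−x'=0.1802;  (l²−L²−(e−x')²−y'²−z²)/2L = -0.3052
  θ3 = atan2(B,A) + arccos(C/0.4299) = 1.2220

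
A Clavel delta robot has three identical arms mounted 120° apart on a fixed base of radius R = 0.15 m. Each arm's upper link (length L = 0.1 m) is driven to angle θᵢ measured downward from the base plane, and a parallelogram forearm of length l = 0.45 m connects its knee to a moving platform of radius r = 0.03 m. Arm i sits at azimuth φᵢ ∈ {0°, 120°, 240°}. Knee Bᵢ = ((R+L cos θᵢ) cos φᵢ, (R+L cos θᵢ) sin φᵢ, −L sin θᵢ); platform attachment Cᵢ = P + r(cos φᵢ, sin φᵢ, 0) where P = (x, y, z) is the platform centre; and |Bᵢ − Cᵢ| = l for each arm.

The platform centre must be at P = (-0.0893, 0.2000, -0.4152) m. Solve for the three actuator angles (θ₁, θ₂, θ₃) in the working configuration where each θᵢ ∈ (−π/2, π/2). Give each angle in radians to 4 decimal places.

θ₁ = 1.2215, θ₂ = -0.3492, θ₃ = 1.3958

φ1=0.0° → target in arm frame (-0.0893, 0.2000)
  A=0.2093, B=-0.4152, C=(l²−L²−A²−y'²−z²)/(2L)=-0.3185
  θ1 = atan2(B,A) + arccos(C/0.4650) = 1.2215
arm 2 (φ=120.0°): x'=0.2179, y'=-0.0227
  A=-0.0979, B=-0.4152, C=(l²−L²−A²−y'²−z²)/(2L)=0.0501
  γ=atan2(-0.4152,-0.0979)=-1.8023;  ψ=arccos(0.1174)=1.4531;  θ2=γ+ψ≈-0.3492
arm 3 (φ=240.0°): x'=-0.1286, y'=-0.1773
  A=0.2486, B=-0.4152, C=(l²−L²−A²−y'²−z²)/(2L)=-0.3656
  θ3 = atan2(B,A) + arccos(C/0.4839) = 1.3958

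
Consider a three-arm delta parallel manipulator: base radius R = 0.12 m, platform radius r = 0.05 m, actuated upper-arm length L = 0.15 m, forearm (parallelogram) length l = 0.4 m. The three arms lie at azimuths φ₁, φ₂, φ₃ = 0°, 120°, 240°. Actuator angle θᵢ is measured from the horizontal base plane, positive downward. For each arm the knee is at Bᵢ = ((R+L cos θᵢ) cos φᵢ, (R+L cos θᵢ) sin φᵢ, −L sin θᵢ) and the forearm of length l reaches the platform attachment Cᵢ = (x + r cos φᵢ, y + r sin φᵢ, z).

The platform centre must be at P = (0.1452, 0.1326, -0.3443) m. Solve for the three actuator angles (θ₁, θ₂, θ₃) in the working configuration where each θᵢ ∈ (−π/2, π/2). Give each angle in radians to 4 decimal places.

θ₁ = -0.1745, θ₂ = 0.2619, θ₃ = 1.0473

φ1=0.0° → target in arm frame (0.1452, 0.1326)
  A cos θ + B sin θ = C:  -0.0752·cos θ + -0.3443·sin θ = -0.0143
  γ=atan2(-0.3443,-0.0752)=-1.7858;  ψ=arccos(-0.0405)=1.6113;  θ1=γ+ψ≈-0.1745
φ2=120.0° → target in arm frame (0.0422, -0.1920)
  e−x'=0.0278;  (l²−L²−(e−x')²−y'²−z²)/2L = -0.0623
  γ=atan2(-0.3443,0.0278)=-1.4903;  ψ=arccos(-0.1804)=1.7522;  θ2=γ+ψ≈0.2619
φ3=240.0° → target in arm frame (-0.1874, 0.0594)
  e−x'=0.2574;  (l²−L²−(e−x')²−y'²−z²)/2L = -0.1695
  γ=atan2(-0.3443,0.2574)=-0.9288;  ψ=arccos(-0.3943)=1.9761;  θ3=γ+ψ≈1.0473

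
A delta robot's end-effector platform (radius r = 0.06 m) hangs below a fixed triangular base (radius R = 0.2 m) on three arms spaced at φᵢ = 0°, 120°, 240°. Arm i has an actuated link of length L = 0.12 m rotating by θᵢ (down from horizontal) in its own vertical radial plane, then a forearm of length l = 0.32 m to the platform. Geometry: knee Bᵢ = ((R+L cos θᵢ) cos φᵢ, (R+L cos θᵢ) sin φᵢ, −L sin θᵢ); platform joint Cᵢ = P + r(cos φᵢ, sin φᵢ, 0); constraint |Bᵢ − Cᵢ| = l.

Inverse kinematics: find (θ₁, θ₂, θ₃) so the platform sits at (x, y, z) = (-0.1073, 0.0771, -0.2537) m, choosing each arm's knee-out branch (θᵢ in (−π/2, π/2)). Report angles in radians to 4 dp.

φ1=0.0° → target in arm frame (-0.1073, 0.0771)
  e−x'=0.2473;  (l²−L²−(e−x')²−y'²−z²)/2L = -0.1811
  γ=atan2(-0.2537,0.2473)=-0.7982;  ψ=arccos(-0.5112)=2.1074;  θ1=γ+ψ≈1.3092
φ2=120.0° → target in arm frame (0.1204, 0.0544)
  A=0.0196, B=-0.2537, C=(l²−L²−A²−y'²−z²)/(2L)=0.0846
  θ2 = atan2(B,A) + arccos(C/0.2545) = -0.2618
φ3=240.0° → target in arm frame (-0.0131, -0.1315)
  A cos θ + B sin θ = C:  0.1531·cos θ + -0.2537·sin θ = -0.0712
  θ3 = atan2(B,A) + arccos(C/0.2963) = 0.7858

θ₁ = 1.3092, θ₂ = -0.2618, θ₃ = 0.7858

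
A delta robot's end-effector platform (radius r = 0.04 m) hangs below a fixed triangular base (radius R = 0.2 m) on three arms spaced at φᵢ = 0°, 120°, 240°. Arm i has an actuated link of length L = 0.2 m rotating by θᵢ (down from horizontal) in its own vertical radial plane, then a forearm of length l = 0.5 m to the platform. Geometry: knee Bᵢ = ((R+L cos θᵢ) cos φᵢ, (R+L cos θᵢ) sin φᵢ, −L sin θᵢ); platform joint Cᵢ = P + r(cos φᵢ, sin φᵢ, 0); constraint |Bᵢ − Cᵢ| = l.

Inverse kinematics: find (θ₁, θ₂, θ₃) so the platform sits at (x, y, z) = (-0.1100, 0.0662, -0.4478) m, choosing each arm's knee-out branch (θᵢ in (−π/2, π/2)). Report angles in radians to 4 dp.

rotate P by −φ1: (-0.1100, 0.0662, -0.4478)
  A=0.2700, B=-0.4478, C=(l²−L²−A²−y'²−z²)/(2L)=-0.1695
  √(A²+B²)=0.5229;  θ1 = -1.0282+1.9009 ≈ 0.8727
φ2=120.0° → target in arm frame (0.1123, 0.0622)
  A cos θ + B sin θ = C:  0.0477·cos θ + -0.4478·sin θ = 0.0083
  θ2 = atan2(B,A) + arccos(C/0.4503) = 0.0875
arm 3 (φ=240.0°): x'=-0.0023, y'=-0.1284
  e−x'=0.1623;  (l²−L²−(e−x')²−y'²−z²)/2L = -0.0834
  θ3 = atan2(B,A) + arccos(C/0.4763) = 0.5237

θ₁ = 0.8727, θ₂ = 0.0875, θ₃ = 0.5237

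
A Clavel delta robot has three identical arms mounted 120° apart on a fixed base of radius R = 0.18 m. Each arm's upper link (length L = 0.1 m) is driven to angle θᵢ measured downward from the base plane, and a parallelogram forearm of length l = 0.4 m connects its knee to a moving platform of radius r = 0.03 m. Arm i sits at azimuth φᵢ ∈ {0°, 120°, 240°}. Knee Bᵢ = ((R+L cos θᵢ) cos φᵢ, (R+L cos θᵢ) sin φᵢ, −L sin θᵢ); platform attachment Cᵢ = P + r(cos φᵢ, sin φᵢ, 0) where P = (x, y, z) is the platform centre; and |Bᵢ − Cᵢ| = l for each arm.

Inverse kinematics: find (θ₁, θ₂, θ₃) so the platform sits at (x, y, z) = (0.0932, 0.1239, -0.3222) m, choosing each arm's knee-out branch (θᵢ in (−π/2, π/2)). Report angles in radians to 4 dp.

θ₁ = -0.2611, θ₂ = 0.0000, θ₃ = 1.3091

rotate P by −φ1: (0.0932, 0.1239, -0.3222)
  e−x'=0.0568;  (l²−L²−(e−x')²−y'²−z²)/2L = 0.1380
  √(A²+B²)=0.3272;  θ1 = -1.3963+1.1352 ≈ -0.2611
arm 2 (φ=120.0°): x'=0.0607, y'=-0.1427
  A cos θ + B sin θ = C:  0.0893·cos θ + -0.3222·sin θ = 0.0893
  θ2 = atan2(B,A) + arccos(C/0.3343) = 0.0000
rotate P by −φ3: (-0.1539, 0.0188, -0.3222)
  e−x'=0.3039;  (l²−L²−(e−x')²−y'²−z²)/2L = -0.2326
  θ3 = atan2(B,A) + arccos(C/0.4429) = 1.3091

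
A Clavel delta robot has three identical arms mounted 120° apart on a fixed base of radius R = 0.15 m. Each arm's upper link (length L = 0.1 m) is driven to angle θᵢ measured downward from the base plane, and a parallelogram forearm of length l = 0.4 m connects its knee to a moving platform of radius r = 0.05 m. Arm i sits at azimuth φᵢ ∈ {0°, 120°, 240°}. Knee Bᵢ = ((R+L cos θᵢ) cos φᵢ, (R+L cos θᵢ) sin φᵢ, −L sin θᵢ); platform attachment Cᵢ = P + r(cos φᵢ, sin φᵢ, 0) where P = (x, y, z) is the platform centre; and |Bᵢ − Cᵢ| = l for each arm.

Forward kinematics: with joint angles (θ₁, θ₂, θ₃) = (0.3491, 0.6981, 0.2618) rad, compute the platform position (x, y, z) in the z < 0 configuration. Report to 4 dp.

φ1=0.0°: virtual centre (0.1940, 0.0000, -0.0342), radius l
arm 2 at φ=120.0°: e+L cos θ2 = 0.1766;  centre 2 = (-0.0883, 0.1529, -0.0643)
φ3=240.0°: virtual centre (-0.0983, -0.1703, -0.0259), radius l
eliminate P² terms by subtracting sphere 1 from 2 and 3
linear system: -0.5645x+0.3059y = -0.0035−-0.0601z; -0.5845x+-0.3405y = 0.0005−0.0166z
det = 0.3710;  x = 0.0028+-0.0415z,  y = -0.0063+0.1201z
into |P−centre ₁|² = l²: 1.0161z² + 0.0828z + -0.1222 = 0;  Δ = 0.5037;  z = -0.3899 or 0.3085 → z<0 root = -0.3899
x = 0.0189, y = -0.0531

(0.0189, -0.0531, -0.3899)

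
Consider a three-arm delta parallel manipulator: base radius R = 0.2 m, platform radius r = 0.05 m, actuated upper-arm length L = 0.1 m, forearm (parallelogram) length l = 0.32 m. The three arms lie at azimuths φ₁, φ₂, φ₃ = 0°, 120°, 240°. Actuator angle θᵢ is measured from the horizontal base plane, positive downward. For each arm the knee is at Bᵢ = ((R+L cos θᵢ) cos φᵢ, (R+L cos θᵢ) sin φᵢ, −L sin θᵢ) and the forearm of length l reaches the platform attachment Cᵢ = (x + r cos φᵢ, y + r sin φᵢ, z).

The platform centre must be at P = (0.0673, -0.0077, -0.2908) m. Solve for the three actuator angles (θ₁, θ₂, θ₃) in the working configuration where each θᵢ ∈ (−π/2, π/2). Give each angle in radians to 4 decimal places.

θ₁ = 0.2616, θ₂ = 1.0474, θ₃ = 0.9601

rotate P by −φ1: (0.0673, -0.0077, -0.2908)
  A=0.0827, B=-0.2908, C=(l²−L²−A²−y'²−z²)/(2L)=0.0047
  γ=atan2(-0.2908,0.0827)=-1.2937;  ψ=arccos(0.0155)=1.5553;  θ1=γ+ψ≈0.2616
rotate P by −φ2: (-0.0403, -0.0544, -0.2908)
  e−x'=0.1903;  (l²−L²−(e−x')²−y'²−z²)/2L = -0.1567
  θ2 = atan2(B,A) + arccos(C/0.3475) = 1.0474
arm 3 (φ=240.0°): x'=-0.0270, y'=0.0621
  A=0.1770, B=-0.2908, C=(l²−L²−A²−y'²−z²)/(2L)=-0.1367
  γ=atan2(-0.2908,0.1770)=-1.0241;  ψ=arccos(-0.4017)=1.9841;  θ3=γ+ψ≈0.9601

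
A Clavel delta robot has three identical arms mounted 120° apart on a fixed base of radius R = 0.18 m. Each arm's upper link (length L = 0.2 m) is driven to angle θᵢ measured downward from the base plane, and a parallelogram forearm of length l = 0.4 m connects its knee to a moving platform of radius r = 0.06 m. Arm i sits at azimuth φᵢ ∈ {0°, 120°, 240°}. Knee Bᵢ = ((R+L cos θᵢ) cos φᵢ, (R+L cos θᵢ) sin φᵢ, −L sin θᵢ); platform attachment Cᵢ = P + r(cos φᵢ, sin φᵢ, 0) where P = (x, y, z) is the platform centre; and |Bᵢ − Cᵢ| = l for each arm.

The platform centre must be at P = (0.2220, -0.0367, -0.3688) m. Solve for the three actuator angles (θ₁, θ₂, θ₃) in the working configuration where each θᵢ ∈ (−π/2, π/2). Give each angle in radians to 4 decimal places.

φ1=0.0° → target in arm frame (0.2220, -0.0367)
  e−x'=-0.1020;  (l²−L²−(e−x')²−y'²−z²)/2L = -0.0694
  √(A²+B²)=0.3826;  θ1 = -1.8406+1.7532 ≈ -0.0874
rotate P by −φ2: (-0.1428, -0.1739, -0.3688)
  A=0.2628, B=-0.3688, C=(l²−L²−A²−y'²−z²)/(2L)=-0.2883
  γ=atan2(-0.3688,0.2628)=-0.9517;  ψ=arccos(-0.6366)=2.2609;  θ2=γ+ψ≈1.3092
φ3=240.0° → target in arm frame (-0.0792, 0.2106)
  e−x'=0.1992;  (l²−L²−(e−x')²−y'²−z²)/2L = -0.2501
  √(A²+B²)=0.4192;  θ3 = -1.0755+2.2103 ≈ 1.1347

θ₁ = -0.0874, θ₂ = 1.3092, θ₃ = 1.1347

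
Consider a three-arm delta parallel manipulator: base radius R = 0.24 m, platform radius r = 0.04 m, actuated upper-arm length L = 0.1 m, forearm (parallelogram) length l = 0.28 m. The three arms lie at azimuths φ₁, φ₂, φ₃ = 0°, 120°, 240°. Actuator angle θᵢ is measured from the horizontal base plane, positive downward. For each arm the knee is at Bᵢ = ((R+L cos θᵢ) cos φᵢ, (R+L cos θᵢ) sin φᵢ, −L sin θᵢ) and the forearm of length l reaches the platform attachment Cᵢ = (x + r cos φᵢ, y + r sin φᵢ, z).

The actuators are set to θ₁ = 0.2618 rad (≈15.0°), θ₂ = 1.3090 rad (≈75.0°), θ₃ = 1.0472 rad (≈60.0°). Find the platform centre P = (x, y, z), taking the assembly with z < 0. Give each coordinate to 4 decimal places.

φ1=0.0°: virtual centre (0.2966, 0.0000, -0.0259), radius l
φ2=120.0°: virtual centre (-0.1129, 0.1956, -0.0966), radius l
centre 3 = (0.2500·cos240.0°, 0.2500·sin240.0°, -0.0866) = (-0.1250, -0.2165, -0.0866)
subtract pairs → two planes through P
linear system: -0.8191x+0.3912y = -0.0283−-0.1414z; -0.8432x+-0.4330y = -0.0186−-0.1214z
det = 0.6846;  x = 0.0285+-0.1589z,  y = -0.0125+0.0289z
quadratic in z: (1.0261)z²+(0.1362)z+(-0.0057)=0, √Δ=0.2050 → z ∈ {-0.1663, 0.0335}; z = -0.1663 (taking z<0)
x = 0.0550, y = -0.0173

(0.0550, -0.0173, -0.1663)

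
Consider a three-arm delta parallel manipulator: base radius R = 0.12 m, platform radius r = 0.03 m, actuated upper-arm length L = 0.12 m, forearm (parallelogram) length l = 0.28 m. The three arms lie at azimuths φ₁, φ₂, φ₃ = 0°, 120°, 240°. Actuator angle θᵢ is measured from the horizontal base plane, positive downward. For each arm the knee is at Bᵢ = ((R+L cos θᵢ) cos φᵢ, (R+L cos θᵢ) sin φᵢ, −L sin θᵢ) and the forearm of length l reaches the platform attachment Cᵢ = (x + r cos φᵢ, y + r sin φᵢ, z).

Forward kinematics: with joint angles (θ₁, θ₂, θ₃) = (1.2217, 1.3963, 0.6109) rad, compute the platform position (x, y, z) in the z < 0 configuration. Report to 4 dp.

arm 1 at φ=0.0°: ρ1 = 0.1310;  centre 1 = (0.1310, 0.0000, -0.1128)
centre 2 = (0.1108·cos120.0°, 0.1108·sin120.0°, -0.1182) = (-0.0554, 0.0960, -0.1182)
arm 3 at φ=240.0°: ρ3 = 0.1883;  centre 3 = (-0.0941, -0.1631, -0.0688)
eliminate P² terms by subtracting sphere 1 from 2 and 3
[-0.3729 0.1920 -0.0108]·P = -0.0036;  [-0.4504 -0.3261 0.0879]·P = 0.0103
det = 0.2081;  x = -0.0038+0.0641z,  y = -0.0263+0.1809z
sphere 1 gives Az²+Bz+C=0 with A=1.0368, B=0.1987, C=-0.0468;  B²−4AC=0.2336;  roots -0.3289, 0.1373;  negative root z = -0.3289
x = -0.0249, y = -0.0858

(-0.0249, -0.0858, -0.3289)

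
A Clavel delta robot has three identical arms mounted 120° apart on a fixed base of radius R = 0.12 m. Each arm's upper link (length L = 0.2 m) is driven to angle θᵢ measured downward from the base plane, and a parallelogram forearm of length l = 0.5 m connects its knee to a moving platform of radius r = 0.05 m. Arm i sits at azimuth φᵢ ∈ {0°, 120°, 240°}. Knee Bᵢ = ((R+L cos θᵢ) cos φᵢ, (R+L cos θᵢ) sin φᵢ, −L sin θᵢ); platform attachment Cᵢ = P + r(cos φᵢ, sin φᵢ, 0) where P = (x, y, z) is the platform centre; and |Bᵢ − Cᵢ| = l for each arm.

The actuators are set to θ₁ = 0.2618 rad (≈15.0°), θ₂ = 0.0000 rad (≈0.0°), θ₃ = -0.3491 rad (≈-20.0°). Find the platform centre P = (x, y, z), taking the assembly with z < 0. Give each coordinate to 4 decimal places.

φ1=0.0°: virtual centre (0.2632, 0.0000, -0.0518), radius l
φ2=120.0°: virtual centre (-0.1350, 0.2338, 0.0000), radius l
φ3=240.0°: virtual centre (-0.1290, -0.2234, 0.0684), radius l
eliminate P² terms by subtracting sphere 1 from 2 and 3
linear system: -0.7964x+0.4677y = 0.0010−0.1035z; -0.7843x+-0.4468y = -0.0007−0.2403z
Cramer: x(z) = -0.0001+0.2196z;  y(z) = 0.0018+0.1525z
quadratic in z: (1.0715)z²+(-0.0115)z+(-0.1780)=0, √Δ=0.8735 → z ∈ {-0.4022, 0.4130}; z = -0.4022 (taking z<0)
x = -0.0884, y = -0.0595

(-0.0884, -0.0595, -0.4022)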